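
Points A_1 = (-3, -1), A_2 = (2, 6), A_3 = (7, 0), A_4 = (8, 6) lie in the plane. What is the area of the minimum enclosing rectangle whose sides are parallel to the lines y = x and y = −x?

99

In coordinates u = x + y, v = x − y the rectangle is axis-aligned; the map (x,y)→(u,v) scales areas by 2.
u-values: -4, 8, 7, 14; range = 14 − (-4) = 18.
v-values: -2, -4, 7, 2; range = 7 − (-4) = 11.
Area = (18 × 11) / 2 = 99.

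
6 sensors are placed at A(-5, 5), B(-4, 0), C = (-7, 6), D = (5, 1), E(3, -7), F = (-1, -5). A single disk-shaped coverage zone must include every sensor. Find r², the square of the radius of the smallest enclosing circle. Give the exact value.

67.25

A smallest enclosing disk is always determined by at most three of the input points on its boundary.
The farthest pair is C–E with squared distance 269. The circle on this segment as diameter has centre (-2, -0.5) and r² = 269/4 = 67.25.
Check A: distance² to centre = 39.25 ≤ 67.25, so it lies inside.
All remaining points lie in this disk, and no smaller disk contains both endpoints, so this is the minimum enclosing circle.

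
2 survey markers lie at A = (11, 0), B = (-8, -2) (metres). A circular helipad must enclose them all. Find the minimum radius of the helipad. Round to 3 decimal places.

9.552

The smallest circle enclosing two points has them as diameter endpoints.
Centre = midpoint = (1.5, -1); r² = |AB|²/4 = 365/4 = 91.25.
r = √(91.25) ≈ 9.552.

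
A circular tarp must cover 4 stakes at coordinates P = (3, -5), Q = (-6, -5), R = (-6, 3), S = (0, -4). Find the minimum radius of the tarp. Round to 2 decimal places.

6.02

By Welzl's lemma the MEC is supported by two points (diametrically opposite) or three points (on a circumcircle).
The farthest pair is P–R with squared distance 145. The circle on this segment as diameter has centre (-1.5, -1) and r² = 145/4 = 36.25.
Check Q: distance² to centre = 36.25 ≤ 36.25, so it lies inside.
All remaining points lie in this disk, and no smaller disk contains both endpoints, so this is the minimum enclosing circle.
r = √(36.25) ≈ 6.02.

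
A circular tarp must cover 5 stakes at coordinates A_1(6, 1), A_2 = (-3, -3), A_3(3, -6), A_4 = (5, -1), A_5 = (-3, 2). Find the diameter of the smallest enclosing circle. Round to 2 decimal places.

A smallest enclosing disk is always determined by at most three of the input points on its boundary.
The minimum enclosing circle is determined by three boundary points: A_1, A_3, A_5.
Their circumcentre is (40/33, -12/11) with r² = 29725/1089.
The farthest remaining point A_2 is at distance² 23290/1089 ≤ 29725/1089.
Diameter = 2r = 2√(29725/1089) ≈ 10.45.

10.45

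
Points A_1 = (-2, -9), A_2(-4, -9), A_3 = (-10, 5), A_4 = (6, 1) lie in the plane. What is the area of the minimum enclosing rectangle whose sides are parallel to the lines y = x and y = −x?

In coordinates u = x + y, v = x − y the rectangle is axis-aligned; the map (x,y)→(u,v) scales areas by 2.
u-values: -11, -13, -5, 7; range = 7 − (-13) = 20.
v-values: 7, 5, -15, 5; range = 7 − (-15) = 22.
Area = (20 × 22) / 2 = 220.

220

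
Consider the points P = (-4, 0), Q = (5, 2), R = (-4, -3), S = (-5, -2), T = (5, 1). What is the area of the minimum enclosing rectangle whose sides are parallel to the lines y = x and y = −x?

56

In coordinates u = x + y, v = x − y the rectangle is axis-aligned; the map (x,y)→(u,v) scales areas by 2.
u-values: -4, 7, -7, -7, 6; range = 7 − (-7) = 14.
v-values: -4, 3, -1, -3, 4; range = 4 − (-4) = 8.
Area = (14 × 8) / 2 = 56.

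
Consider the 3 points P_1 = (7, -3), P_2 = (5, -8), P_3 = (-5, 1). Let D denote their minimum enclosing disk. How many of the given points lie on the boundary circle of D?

3

Side lengths²: P_1P_2² = 29, P_1P_3² = 160, P_2P_3² = 181.
Since P_2P_3² = 181 < 160 + 29 = 189, the triangle is acute, so the smallest enclosing circle is the circumcircle.
Circumcentre = (9/34, -109/34), r² = 26245/578.
The points at distance exactly r from the centre are P_1, P_2, P_3 — 3 points.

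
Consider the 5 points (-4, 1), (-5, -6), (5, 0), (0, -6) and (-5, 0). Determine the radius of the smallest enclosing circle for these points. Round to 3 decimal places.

5.831

The minimum enclosing circle of a finite set is fixed by two of the points (as a diameter) or three (as a circumcircle).
The farthest pair is (-5, -6)–(5, 0) with squared distance 136. The circle on this segment as diameter has centre (0, -3) and r² = 136/4 = 34.
Check (-4, 1): distance² to centre = 32 ≤ 34, so it lies inside.
All remaining points lie in this disk, and no smaller disk contains both endpoints, so this is the minimum enclosing circle.
r = √34 ≈ 5.831.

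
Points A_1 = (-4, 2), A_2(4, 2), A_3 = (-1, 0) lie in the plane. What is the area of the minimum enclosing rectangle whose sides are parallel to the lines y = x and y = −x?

32

In coordinates u = x + y, v = x − y the rectangle is axis-aligned; the map (x,y)→(u,v) scales areas by 2.
u-values: -2, 6, -1; range = 6 − (-2) = 8.
v-values: -6, 2, -1; range = 2 − (-6) = 8.
Area = (8 × 8) / 2 = 32.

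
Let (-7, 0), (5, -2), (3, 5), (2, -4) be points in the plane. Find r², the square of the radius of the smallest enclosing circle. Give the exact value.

38.30078125

A smallest enclosing disk is always determined by at most three of the input points on its boundary.
The minimum enclosing circle is determined by three boundary points: (-7, 0), (5, -2), (3, 5).
Their circumcentre is (-0.8125, 0.125) with r² = 38.30078125.
The farthest remaining point (2, -4) is at distance² 24.92578125 ≤ 38.30078125.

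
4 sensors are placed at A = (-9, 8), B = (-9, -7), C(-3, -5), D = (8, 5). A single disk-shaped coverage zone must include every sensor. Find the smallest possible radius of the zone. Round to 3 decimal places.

10.565

The minimum enclosing circle is determined by three boundary points: A, B, D.
Their circumcentre is (-53/34, 0.5) with r² = 64517/578.
The farthest remaining point C is at distance² 18685/578 ≤ 64517/578.
r = √(64517/578) ≈ 10.565.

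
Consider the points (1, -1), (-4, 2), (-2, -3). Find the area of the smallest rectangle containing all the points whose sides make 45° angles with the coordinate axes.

20

In coordinates u = x + y, v = x − y the rectangle is axis-aligned; the map (x,y)→(u,v) scales areas by 2.
u-values: 0, -2, -5; range = 0 − (-5) = 5.
v-values: 2, -6, 1; range = 2 − (-6) = 8.
Area = (5 × 8) / 2 = 20.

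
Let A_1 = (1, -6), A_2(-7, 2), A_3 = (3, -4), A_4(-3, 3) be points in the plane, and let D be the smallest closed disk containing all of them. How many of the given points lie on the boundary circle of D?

3

The minimum enclosing circle of a finite set is fixed by two of the points (as a diameter) or three (as a circumcircle).
The farthest pair is A_2–A_3 with squared distance 136. The circle on this segment as diameter has centre (-2, -1) and r² = 136/4 = 34.
Check A_1: distance² to centre = 34 ≤ 34, so it lies inside.
All remaining points lie in this disk, and no smaller disk contains both endpoints, so this is the minimum enclosing circle.
The points at distance exactly r from the centre are A_1, A_2, A_3 — 3 points.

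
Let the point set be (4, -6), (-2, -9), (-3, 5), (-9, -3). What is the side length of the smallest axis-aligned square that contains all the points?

14

The bounding box has width 13 and height 14.
An axis-aligned square enclosing the set must have side ≥ max(width, height).
So the minimum side is max(13, 14) = 14.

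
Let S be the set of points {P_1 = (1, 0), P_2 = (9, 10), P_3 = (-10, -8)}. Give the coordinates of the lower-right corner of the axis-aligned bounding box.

x-range [-10, 9], y-range [-8, 10].
The lower-right corner is (9, -8).

(9, -8)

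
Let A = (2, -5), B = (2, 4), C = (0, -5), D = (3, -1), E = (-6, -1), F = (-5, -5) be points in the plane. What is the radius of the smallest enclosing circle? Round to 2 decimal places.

5.70

A smallest enclosing disk is always determined by at most three of the input points on its boundary.
The farthest pair is B–F with squared distance 130. The circle on this segment as diameter has centre (-1.5, -0.5) and r² = 130/4 = 32.5.
Check A: distance² to centre = 32.5 ≤ 32.5, so it lies inside.
All remaining points lie in this disk, and no smaller disk contains both endpoints, so this is the minimum enclosing circle.
r = √(32.5) ≈ 5.70.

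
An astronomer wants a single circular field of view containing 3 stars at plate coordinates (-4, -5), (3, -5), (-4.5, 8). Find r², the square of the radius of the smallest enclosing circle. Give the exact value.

56.3125

Call the three points A, B, C in the order given.
Side lengths²: AB² = 49, AC² = 169.25, BC² = 225.25.
Since BC² = 225.25 ≥ 169.25 + 49 = 218.25, the angle opposite BC is not acute, so the smallest enclosing circle has BC as diameter.
Centre = midpoint of BC = (-0.75, 1.5), r² = 225.25/4 = 56.3125.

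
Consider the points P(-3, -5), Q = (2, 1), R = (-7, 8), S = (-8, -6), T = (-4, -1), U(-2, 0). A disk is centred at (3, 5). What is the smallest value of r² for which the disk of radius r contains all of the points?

The required radius is the distance from (3, 5) to the farthest point.
Squared distances: 136, 17, 109, 242, 85, 50.
Maximum is 242, attained at S.

242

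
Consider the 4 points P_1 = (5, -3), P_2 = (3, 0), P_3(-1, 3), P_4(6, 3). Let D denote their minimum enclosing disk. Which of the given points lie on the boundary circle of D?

P_1, P_3, P_4

A smallest enclosing disk is always determined by at most three of the input points on its boundary.
The minimum enclosing circle is determined by three boundary points: P_1, P_3, P_4.
Their circumcentre is (2.5, 0.5) with r² = 18.5.
The farthest remaining point P_2 is at distance² 0.5 ≤ 18.5.
The points at distance exactly r from the centre are P_1, P_3, P_4 — 3 points.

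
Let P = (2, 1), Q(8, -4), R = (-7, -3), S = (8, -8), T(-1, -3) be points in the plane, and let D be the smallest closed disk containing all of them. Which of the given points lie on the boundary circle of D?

R, S

By Welzl's lemma the MEC is supported by two points (diametrically opposite) or three points (on a circumcircle).
The farthest pair is R–S with squared distance 250. The circle on this segment as diameter has centre (0.5, -5.5) and r² = 250/4 = 62.5.
Check P: distance² to centre = 44.5 ≤ 62.5, so it lies inside.
All remaining points lie in this disk, and no smaller disk contains both endpoints, so this is the minimum enclosing circle.
The points at distance exactly r from the centre are R, S — 2 points.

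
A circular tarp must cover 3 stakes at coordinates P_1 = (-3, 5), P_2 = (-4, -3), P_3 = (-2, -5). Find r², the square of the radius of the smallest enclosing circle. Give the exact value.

25.25

Side lengths²: P_1P_2² = 65, P_1P_3² = 101, P_2P_3² = 8.
Since P_1P_3² = 101 ≥ 65 + 8 = 73, the angle opposite P_1P_3 is not acute, so the smallest enclosing circle has P_1P_3 as diameter.
Centre = midpoint of P_1P_3 = (-2.5, 0), r² = 101/4 = 25.25.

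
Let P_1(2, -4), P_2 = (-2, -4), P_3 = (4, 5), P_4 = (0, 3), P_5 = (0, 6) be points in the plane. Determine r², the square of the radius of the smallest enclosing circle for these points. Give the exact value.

2873/98

By Welzl's lemma the MEC is supported by two points (diametrically opposite) or three points (on a circumcircle).
The minimum enclosing circle is determined by three boundary points: P_2, P_3, P_5.
Their circumcentre is (11/14, 9/14) with r² = 2873/98.
The farthest remaining point P_1 is at distance² 2257/98 ≤ 2873/98.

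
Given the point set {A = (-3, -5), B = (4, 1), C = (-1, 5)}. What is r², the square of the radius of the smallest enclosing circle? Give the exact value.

45305/1682

Side lengths²: AB² = 85, AC² = 104, BC² = 41.
Since AC² = 104 < 85 + 41 = 126, the triangle is acute, so the smallest enclosing circle is the circumcircle.
Circumcentre = (-61/58, -11/58), r² = 45305/1682.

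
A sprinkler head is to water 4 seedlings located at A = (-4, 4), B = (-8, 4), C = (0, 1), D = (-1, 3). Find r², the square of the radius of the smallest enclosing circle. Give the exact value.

A smallest enclosing disk is always determined by at most three of the input points on its boundary.
The farthest pair is B–C with squared distance 73. The circle on this segment as diameter has centre (-4, 2.5) and r² = 73/4 = 18.25.
Check A: distance² to centre = 2.25 ≤ 18.25, so it lies inside.
All remaining points lie in this disk, and no smaller disk contains both endpoints, so this is the minimum enclosing circle.

18.25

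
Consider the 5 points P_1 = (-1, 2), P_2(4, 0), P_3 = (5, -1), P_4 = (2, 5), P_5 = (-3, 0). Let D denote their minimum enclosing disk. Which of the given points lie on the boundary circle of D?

The minimum enclosing circle is determined by three boundary points: P_3, P_4, P_5.
Their circumcentre is (7/6, 5/6) with r² = 325/18.
The farthest remaining point P_2 is at distance² 157/18 ≤ 325/18.
The points at distance exactly r from the centre are P_3, P_4, P_5 — 3 points.

P_3, P_4, P_5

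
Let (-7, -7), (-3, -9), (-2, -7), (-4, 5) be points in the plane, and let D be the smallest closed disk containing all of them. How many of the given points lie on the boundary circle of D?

The farthest pair is (-3, -9)–(-4, 5) with squared distance 197. The circle on this segment as diameter has centre (-3.5, -2) and r² = 197/4 = 49.25.
Check (-7, -7): distance² to centre = 37.25 ≤ 49.25, so it lies inside.
All remaining points lie in this disk, and no smaller disk contains both endpoints, so this is the minimum enclosing circle.
The points at distance exactly r from the centre are (-3, -9), (-4, 5) — 2 points.

2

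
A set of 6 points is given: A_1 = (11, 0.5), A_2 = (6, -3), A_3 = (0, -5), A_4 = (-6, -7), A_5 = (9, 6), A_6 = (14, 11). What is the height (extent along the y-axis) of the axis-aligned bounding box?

max y = 11, min y = -7, so height = 18.

18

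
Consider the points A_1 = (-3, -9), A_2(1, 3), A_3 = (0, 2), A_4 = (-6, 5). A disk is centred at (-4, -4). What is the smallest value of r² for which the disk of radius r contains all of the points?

85

The required radius is the distance from (-4, -4) to the farthest point.
Squared distances: 26, 74, 52, 85.
Maximum is 85, attained at A_4.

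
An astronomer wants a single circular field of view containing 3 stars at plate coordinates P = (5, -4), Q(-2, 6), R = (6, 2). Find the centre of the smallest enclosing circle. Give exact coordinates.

Side lengths²: PQ² = 149, PR² = 37, QR² = 80.
Since PQ² = 149 ≥ 80 + 37 = 117, the angle opposite PQ is not acute, so the smallest enclosing circle has PQ as diameter.
Centre = midpoint of PQ = (1.5, 1), r² = 149/4 = 37.25.
Centre = (1.5, 1).

(1.5, 1)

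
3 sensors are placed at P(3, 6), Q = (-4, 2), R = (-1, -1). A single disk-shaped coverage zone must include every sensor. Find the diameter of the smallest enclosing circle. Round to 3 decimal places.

Side lengths²: PQ² = 65, PR² = 65, QR² = 18.
Since PR² = 65 < 65 + 18 = 83, the triangle is acute, so the smallest enclosing circle is the circumcircle.
Circumcentre = (1/22, 67/22), r² = 4225/242.
Diameter = 2r = 2√(4225/242) ≈ 8.357.

8.357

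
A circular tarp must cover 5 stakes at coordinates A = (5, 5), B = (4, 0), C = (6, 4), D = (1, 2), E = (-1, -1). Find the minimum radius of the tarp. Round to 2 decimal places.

The minimum enclosing circle of a finite set is fixed by two of the points (as a diameter) or three (as a circumcircle).
The farthest pair is C–E with squared distance 74. The circle on this segment as diameter has centre (2.5, 1.5) and r² = 74/4 = 18.5.
Check A: distance² to centre = 18.5 ≤ 18.5, so it lies inside.
All remaining points lie in this disk, and no smaller disk contains both endpoints, so this is the minimum enclosing circle.
r = √(18.5) ≈ 4.30.

4.30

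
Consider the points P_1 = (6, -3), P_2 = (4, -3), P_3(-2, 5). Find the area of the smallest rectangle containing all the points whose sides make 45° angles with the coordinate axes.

16

In coordinates u = x + y, v = x − y the rectangle is axis-aligned; the map (x,y)→(u,v) scales areas by 2.
u-values: 3, 1, 3; range = 3 − 1 = 2.
v-values: 9, 7, -7; range = 9 − (-7) = 16.
Area = (2 × 16) / 2 = 16.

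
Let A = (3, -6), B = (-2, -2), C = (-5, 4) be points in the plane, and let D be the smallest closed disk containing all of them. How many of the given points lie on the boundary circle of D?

2

Side lengths²: AB² = 41, AC² = 164, BC² = 45.
Since AC² = 164 ≥ 45 + 41 = 86, the angle opposite AC is not acute, so the smallest enclosing circle has AC as diameter.
Centre = midpoint of AC = (-1, -1), r² = 164/4 = 41.
The points at distance exactly r from the centre are A, C — 2 points.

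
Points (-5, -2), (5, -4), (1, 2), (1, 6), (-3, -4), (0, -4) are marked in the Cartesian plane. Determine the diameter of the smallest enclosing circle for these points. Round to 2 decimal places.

A smallest enclosing disk is always determined by at most three of the input points on its boundary.
The minimum enclosing circle is determined by three boundary points: (-5, -2), (5, -4), (1, 6).
Their circumcentre is (14/23, 1/23) with r² = 18850/529.
The farthest remaining point (-3, -4) is at distance² 15538/529 ≤ 18850/529.
Diameter = 2r = 2√(18850/529) ≈ 11.94.

11.94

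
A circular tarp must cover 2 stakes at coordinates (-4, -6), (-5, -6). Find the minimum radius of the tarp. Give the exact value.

0.5

The smallest circle enclosing two points has them as diameter endpoints.
Centre = midpoint = (-4.5, -6); r² = |(-4, -6)−(-5, -6)|²/4 = 1/4 = 0.25.
r = √(0.25) = 0.5.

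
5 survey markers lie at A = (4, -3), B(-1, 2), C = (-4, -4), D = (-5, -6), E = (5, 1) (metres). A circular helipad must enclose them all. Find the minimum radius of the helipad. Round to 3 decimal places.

A smallest enclosing disk is always determined by at most three of the input points on its boundary.
The farthest pair is D–E with squared distance 149. The circle on this segment as diameter has centre (0, -2.5) and r² = 149/4 = 37.25.
Check A: distance² to centre = 16.25 ≤ 37.25, so it lies inside.
All remaining points lie in this disk, and no smaller disk contains both endpoints, so this is the minimum enclosing circle.
r = √(37.25) ≈ 6.103.

6.103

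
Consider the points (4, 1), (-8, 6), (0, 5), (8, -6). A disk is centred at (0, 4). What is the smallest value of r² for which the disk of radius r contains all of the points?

164

The required radius is the distance from (0, 4) to the farthest point.
Squared distances: 25, 68, 1, 164.
Maximum is 164, attained at (8, -6).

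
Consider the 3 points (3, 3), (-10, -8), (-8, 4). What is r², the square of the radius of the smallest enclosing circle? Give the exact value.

Call the three points A, B, C in the order given.
Side lengths²: AB² = 290, AC² = 122, BC² = 148.
Since AB² = 290 ≥ 148 + 122 = 270, the angle opposite AB is not acute, so the smallest enclosing circle has AB as diameter.
Centre = midpoint of AB = (-3.5, -2.5), r² = 290/4 = 72.5.

72.5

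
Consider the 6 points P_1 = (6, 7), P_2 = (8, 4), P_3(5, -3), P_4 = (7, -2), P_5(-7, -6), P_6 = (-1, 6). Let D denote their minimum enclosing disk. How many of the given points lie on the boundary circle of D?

3

The minimum enclosing circle of a finite set is fixed by two of the points (as a diameter) or three (as a circumcircle).
The farthest pair is P_1–P_5 with squared distance 338. The circle on this segment as diameter has centre (-0.5, 0.5) and r² = 338/4 = 84.5.
Check P_2: distance² to centre = 84.5 ≤ 84.5, so it lies inside.
All remaining points lie in this disk, and no smaller disk contains both endpoints, so this is the minimum enclosing circle.
The points at distance exactly r from the centre are P_1, P_2, P_5 — 3 points.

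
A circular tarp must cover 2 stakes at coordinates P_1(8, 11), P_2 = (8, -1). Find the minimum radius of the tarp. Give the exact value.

The smallest circle enclosing two points has them as diameter endpoints.
Centre = midpoint = (8, 5); r² = |P_1P_2|²/4 = 144/4 = 36.
r = √36 = 6.

6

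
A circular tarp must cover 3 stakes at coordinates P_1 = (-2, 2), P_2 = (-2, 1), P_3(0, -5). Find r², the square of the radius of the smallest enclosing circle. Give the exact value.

Side lengths²: P_1P_2² = 1, P_1P_3² = 53, P_2P_3² = 40.
Since P_1P_3² = 53 ≥ 40 + 1 = 41, the angle opposite P_1P_3 is not acute, so the smallest enclosing circle has P_1P_3 as diameter.
Centre = midpoint of P_1P_3 = (-1, -1.5), r² = 53/4 = 13.25.

13.25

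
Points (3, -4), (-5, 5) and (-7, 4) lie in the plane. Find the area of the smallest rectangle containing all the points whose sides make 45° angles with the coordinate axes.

In coordinates u = x + y, v = x − y the rectangle is axis-aligned; the map (x,y)→(u,v) scales areas by 2.
u-values: -1, 0, -3; range = 0 − (-3) = 3.
v-values: 7, -10, -11; range = 7 − (-11) = 18.
Area = (3 × 18) / 2 = 27.

27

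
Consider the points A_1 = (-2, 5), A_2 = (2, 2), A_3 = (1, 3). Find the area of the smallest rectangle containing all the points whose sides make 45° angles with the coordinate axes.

3.5

In coordinates u = x + y, v = x − y the rectangle is axis-aligned; the map (x,y)→(u,v) scales areas by 2.
u-values: 3, 4, 4; range = 4 − 3 = 1.
v-values: -7, 0, -2; range = 0 − (-7) = 7.
Area = (1 × 7) / 2 = 3.5.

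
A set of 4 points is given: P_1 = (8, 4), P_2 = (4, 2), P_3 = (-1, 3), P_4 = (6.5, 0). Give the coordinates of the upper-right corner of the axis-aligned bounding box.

(8, 4)

x-range [-1, 8], y-range [0, 4].
The upper-right corner is (8, 4).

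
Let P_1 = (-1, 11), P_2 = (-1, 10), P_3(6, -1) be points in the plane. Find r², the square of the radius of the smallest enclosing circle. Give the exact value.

48.25

Side lengths²: P_1P_2² = 1, P_1P_3² = 193, P_2P_3² = 170.
Since P_1P_3² = 193 ≥ 170 + 1 = 171, the angle opposite P_1P_3 is not acute, so the smallest enclosing circle has P_1P_3 as diameter.
Centre = midpoint of P_1P_3 = (2.5, 5), r² = 193/4 = 48.25.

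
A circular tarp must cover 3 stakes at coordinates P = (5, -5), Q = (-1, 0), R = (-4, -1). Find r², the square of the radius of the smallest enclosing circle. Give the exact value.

Side lengths²: PQ² = 61, PR² = 97, QR² = 10.
Since PR² = 97 ≥ 61 + 10 = 71, the angle opposite PR is not acute, so the smallest enclosing circle has PR as diameter.
Centre = midpoint of PR = (0.5, -3), r² = 97/4 = 24.25.

24.25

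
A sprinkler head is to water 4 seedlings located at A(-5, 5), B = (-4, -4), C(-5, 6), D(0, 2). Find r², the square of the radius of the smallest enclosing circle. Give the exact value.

25.25

The farthest pair is B–C with squared distance 101. The circle on this segment as diameter has centre (-4.5, 1) and r² = 101/4 = 25.25.
Check A: distance² to centre = 16.25 ≤ 25.25, so it lies inside.
All remaining points lie in this disk, and no smaller disk contains both endpoints, so this is the minimum enclosing circle.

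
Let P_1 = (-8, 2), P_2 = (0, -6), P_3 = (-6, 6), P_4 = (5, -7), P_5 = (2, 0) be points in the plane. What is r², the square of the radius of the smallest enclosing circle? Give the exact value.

A smallest enclosing disk is always determined by at most three of the input points on its boundary.
The farthest pair is P_3–P_4 with squared distance 290. The circle on this segment as diameter has centre (-0.5, -0.5) and r² = 290/4 = 72.5.
Check P_1: distance² to centre = 62.5 ≤ 72.5, so it lies inside.
All remaining points lie in this disk, and no smaller disk contains both endpoints, so this is the minimum enclosing circle.

72.5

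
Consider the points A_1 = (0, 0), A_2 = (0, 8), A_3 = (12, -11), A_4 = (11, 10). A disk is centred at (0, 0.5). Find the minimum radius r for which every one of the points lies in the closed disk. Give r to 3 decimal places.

16.621

The required radius is the distance from (0, 0.5) to the farthest point.
Squared distances: 0.25, 56.25, 276.25, 211.25.
Maximum is 276.25, attained at A_3.
r = √(276.25) ≈ 16.621.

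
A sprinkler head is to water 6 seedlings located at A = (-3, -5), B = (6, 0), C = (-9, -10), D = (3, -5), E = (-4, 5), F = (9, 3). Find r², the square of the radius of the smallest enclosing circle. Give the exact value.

123.25

By Welzl's lemma the MEC is supported by two points (diametrically opposite) or three points (on a circumcircle).
The farthest pair is C–F with squared distance 493. The circle on this segment as diameter has centre (0, -3.5) and r² = 493/4 = 123.25.
Check A: distance² to centre = 11.25 ≤ 123.25, so it lies inside.
All remaining points lie in this disk, and no smaller disk contains both endpoints, so this is the minimum enclosing circle.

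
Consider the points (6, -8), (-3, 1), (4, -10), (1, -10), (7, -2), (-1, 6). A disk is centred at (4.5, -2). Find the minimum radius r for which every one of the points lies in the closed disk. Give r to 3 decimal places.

9.708

The required radius is the distance from (4.5, -2) to the farthest point.
Squared distances: 38.25, 65.25, 64.25, 76.25, 6.25, 94.25.
Maximum is 94.25, attained at (-1, 6).
r = √(94.25) ≈ 9.708.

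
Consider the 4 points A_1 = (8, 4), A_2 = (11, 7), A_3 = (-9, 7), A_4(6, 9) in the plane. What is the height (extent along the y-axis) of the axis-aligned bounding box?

max y = 9, min y = 4, so height = 5.

5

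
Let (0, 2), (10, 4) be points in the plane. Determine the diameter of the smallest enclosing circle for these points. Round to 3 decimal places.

The smallest circle enclosing two points has them as diameter endpoints.
Centre = midpoint = (5, 3); r² = |(0, 2)−(10, 4)|²/4 = 104/4 = 26.
Diameter = 2r = 2√26 ≈ 10.198.

10.198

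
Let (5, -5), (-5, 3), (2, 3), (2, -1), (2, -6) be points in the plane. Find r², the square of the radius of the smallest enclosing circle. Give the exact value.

41

By Welzl's lemma the MEC is supported by two points (diametrically opposite) or three points (on a circumcircle).
The farthest pair is (5, -5)–(-5, 3) with squared distance 164. The circle on this segment as diameter has centre (0, -1) and r² = 164/4 = 41.
Check (2, 3): distance² to centre = 20 ≤ 41, so it lies inside.
All remaining points lie in this disk, and no smaller disk contains both endpoints, so this is the minimum enclosing circle.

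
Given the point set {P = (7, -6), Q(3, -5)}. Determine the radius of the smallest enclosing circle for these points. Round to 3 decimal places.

2.062

The smallest circle enclosing two points has them as diameter endpoints.
Centre = midpoint = (5, -5.5); r² = |PQ|²/4 = 17/4 = 4.25.
r = √(4.25) ≈ 2.062.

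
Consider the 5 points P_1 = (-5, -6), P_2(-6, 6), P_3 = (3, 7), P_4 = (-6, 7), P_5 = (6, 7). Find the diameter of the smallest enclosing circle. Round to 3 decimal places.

The minimum enclosing circle is determined by three boundary points: P_1, P_4, P_5.
Their circumcentre is (0, 12/13) with r² = 12325/169.
The farthest remaining point P_2 is at distance² 10440/169 ≤ 12325/169.
Diameter = 2r = 2√(12325/169) ≈ 17.080.

17.080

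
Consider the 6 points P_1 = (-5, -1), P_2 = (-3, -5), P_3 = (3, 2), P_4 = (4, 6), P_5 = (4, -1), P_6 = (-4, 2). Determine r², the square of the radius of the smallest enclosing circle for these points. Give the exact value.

42.5

A smallest enclosing disk is always determined by at most three of the input points on its boundary.
The farthest pair is P_2–P_4 with squared distance 170. The circle on this segment as diameter has centre (0.5, 0.5) and r² = 170/4 = 42.5.
Check P_1: distance² to centre = 32.5 ≤ 42.5, so it lies inside.
All remaining points lie in this disk, and no smaller disk contains both endpoints, so this is the minimum enclosing circle.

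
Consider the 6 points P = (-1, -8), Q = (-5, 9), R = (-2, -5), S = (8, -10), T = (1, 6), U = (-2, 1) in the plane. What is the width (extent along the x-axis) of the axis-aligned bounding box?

max x = 8, min x = -5, so width = 13.

13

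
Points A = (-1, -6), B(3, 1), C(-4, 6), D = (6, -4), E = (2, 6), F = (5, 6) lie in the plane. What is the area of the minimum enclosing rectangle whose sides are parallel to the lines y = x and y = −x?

180

In coordinates u = x + y, v = x − y the rectangle is axis-aligned; the map (x,y)→(u,v) scales areas by 2.
u-values: -7, 4, 2, 2, 8, 11; range = 11 − (-7) = 18.
v-values: 5, 2, -10, 10, -4, -1; range = 10 − (-10) = 20.
Area = (18 × 20) / 2 = 180.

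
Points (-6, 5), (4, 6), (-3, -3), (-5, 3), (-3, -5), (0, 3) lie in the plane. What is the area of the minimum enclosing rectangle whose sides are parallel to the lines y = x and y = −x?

117

In coordinates u = x + y, v = x − y the rectangle is axis-aligned; the map (x,y)→(u,v) scales areas by 2.
u-values: -1, 10, -6, -2, -8, 3; range = 10 − (-8) = 18.
v-values: -11, -2, 0, -8, 2, -3; range = 2 − (-11) = 13.
Area = (18 × 13) / 2 = 117.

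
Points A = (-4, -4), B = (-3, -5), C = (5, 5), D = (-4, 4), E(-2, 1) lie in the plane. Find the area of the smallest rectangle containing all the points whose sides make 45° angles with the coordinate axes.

In coordinates u = x + y, v = x − y the rectangle is axis-aligned; the map (x,y)→(u,v) scales areas by 2.
u-values: -8, -8, 10, 0, -1; range = 10 − (-8) = 18.
v-values: 0, 2, 0, -8, -3; range = 2 − (-8) = 10.
Area = (18 × 10) / 2 = 90.

90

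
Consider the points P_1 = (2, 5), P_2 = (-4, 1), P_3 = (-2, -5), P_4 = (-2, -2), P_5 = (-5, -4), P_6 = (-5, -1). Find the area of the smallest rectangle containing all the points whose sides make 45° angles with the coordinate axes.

64

In coordinates u = x + y, v = x − y the rectangle is axis-aligned; the map (x,y)→(u,v) scales areas by 2.
u-values: 7, -3, -7, -4, -9, -6; range = 7 − (-9) = 16.
v-values: -3, -5, 3, 0, -1, -4; range = 3 − (-5) = 8.
Area = (16 × 8) / 2 = 64.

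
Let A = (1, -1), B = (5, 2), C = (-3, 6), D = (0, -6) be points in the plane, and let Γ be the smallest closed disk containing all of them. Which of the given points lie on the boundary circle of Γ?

By Welzl's lemma the MEC is supported by two points (diametrically opposite) or three points (on a circumcircle).
The minimum enclosing circle is determined by three boundary points: B, C, D.
Their circumcentre is (-13/14, 1/7) with r² = 7565/196.
The farthest remaining point A is at distance² 985/196 ≤ 7565/196.
The points at distance exactly r from the centre are B, C, D — 3 points.

B, C, D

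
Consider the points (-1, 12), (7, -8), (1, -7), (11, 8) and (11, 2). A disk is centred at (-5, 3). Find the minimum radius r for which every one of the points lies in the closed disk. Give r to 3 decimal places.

16.763

The required radius is the distance from (-5, 3) to the farthest point.
Squared distances: 97, 265, 136, 281, 257.
Maximum is 281, attained at (11, 8).
r = √281 ≈ 16.763.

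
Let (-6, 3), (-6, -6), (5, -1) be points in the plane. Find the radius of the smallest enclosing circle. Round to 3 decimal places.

Call the three points A, B, C in the order given.
Side lengths²: AB² = 81, AC² = 137, BC² = 146.
Since BC² = 146 < 137 + 81 = 218, the triangle is acute, so the smallest enclosing circle is the circumcircle.
Circumcentre = (-31/22, -1.5), r² = 10001/242.
r = √(10001/242) ≈ 6.429.

6.429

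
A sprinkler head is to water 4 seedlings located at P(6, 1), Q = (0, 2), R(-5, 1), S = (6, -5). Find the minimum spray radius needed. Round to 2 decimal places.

6.26

The minimum enclosing circle of a finite set is fixed by two of the points (as a diameter) or three (as a circumcircle).
The farthest pair is R–S with squared distance 157. The circle on this segment as diameter has centre (0.5, -2) and r² = 157/4 = 39.25.
Check P: distance² to centre = 39.25 ≤ 39.25, so it lies inside.
All remaining points lie in this disk, and no smaller disk contains both endpoints, so this is the minimum enclosing circle.
r = √(39.25) ≈ 6.26.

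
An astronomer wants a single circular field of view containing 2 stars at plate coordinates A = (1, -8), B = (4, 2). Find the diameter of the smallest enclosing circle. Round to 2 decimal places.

The smallest circle enclosing two points has them as diameter endpoints.
Centre = midpoint = (2.5, -3); r² = |AB|²/4 = 109/4 = 27.25.
Diameter = 2r = 2√(27.25) ≈ 10.44.

10.44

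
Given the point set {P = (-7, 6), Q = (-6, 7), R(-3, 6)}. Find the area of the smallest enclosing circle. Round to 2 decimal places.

Side lengths²: PQ² = 2, PR² = 16, QR² = 10.
Since PR² = 16 ≥ 10 + 2 = 12, the angle opposite PR is not acute, so the smallest enclosing circle has PR as diameter.
Centre = midpoint of PR = (-5, 6), r² = 16/4 = 4.
Area = π·r² = π·4 ≈ 12.57.

12.57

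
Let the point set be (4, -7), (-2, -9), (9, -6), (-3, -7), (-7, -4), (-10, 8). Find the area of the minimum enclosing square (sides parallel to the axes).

The bounding box has width 19 and height 17.
An axis-aligned square enclosing the set must have side ≥ max(width, height).
So the minimum side is max(19, 17) = 19.
Area = 19² = 361.

361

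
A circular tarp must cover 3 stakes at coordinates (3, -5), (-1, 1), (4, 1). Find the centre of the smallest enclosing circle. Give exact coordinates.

Call the three points A, B, C in the order given.
Side lengths²: AB² = 52, AC² = 37, BC² = 25.
Since AB² = 52 < 37 + 25 = 62, the triangle is acute, so the smallest enclosing circle is the circumcircle.
Circumcentre = (1.5, -5/3), r² = 481/36.
Centre = (1.5, -5/3).

(1.5, -5/3)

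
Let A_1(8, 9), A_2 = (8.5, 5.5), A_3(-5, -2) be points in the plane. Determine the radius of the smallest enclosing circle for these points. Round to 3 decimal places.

8.515

Side lengths²: A_1A_2² = 12.5, A_1A_3² = 290, A_2A_3² = 238.5.
Since A_1A_3² = 290 ≥ 238.5 + 12.5 = 251, the angle opposite A_1A_3 is not acute, so the smallest enclosing circle has A_1A_3 as diameter.
Centre = midpoint of A_1A_3 = (1.5, 3.5), r² = 290/4 = 72.5.
r = √(72.5) ≈ 8.515.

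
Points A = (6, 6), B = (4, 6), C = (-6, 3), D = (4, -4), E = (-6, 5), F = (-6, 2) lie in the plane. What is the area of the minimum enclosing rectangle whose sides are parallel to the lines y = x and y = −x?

152

In coordinates u = x + y, v = x − y the rectangle is axis-aligned; the map (x,y)→(u,v) scales areas by 2.
u-values: 12, 10, -3, 0, -1, -4; range = 12 − (-4) = 16.
v-values: 0, -2, -9, 8, -11, -8; range = 8 − (-11) = 19.
Area = (16 × 19) / 2 = 152.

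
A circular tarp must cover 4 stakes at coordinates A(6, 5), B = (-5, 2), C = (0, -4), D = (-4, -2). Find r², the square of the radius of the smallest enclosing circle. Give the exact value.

The minimum enclosing circle of a finite set is fixed by two of the points (as a diameter) or three (as a circumcircle).
The farthest pair is A–D with squared distance 149. The circle on this segment as diameter has centre (1, 1.5) and r² = 149/4 = 37.25.
Check B: distance² to centre = 36.25 ≤ 37.25, so it lies inside.
All remaining points lie in this disk, and no smaller disk contains both endpoints, so this is the minimum enclosing circle.

37.25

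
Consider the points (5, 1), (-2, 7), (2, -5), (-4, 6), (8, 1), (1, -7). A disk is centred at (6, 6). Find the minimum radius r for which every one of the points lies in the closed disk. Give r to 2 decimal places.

13.93

The required radius is the distance from (6, 6) to the farthest point.
Squared distances: 26, 65, 137, 100, 29, 194.
Maximum is 194, attained at (1, -7).
r = √194 ≈ 13.93.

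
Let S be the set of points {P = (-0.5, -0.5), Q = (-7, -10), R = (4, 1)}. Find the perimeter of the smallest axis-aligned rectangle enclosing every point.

Width = max x − min x = 4 − (-7) = 11.
Height = max y − min y = 1 − (-10) = 11.
Perimeter = 2(11 + 11) = 44.

44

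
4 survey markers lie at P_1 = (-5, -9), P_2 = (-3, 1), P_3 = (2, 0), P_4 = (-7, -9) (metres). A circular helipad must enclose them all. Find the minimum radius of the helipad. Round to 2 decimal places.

The farthest pair is P_3–P_4 with squared distance 162. The circle on this segment as diameter has centre (-2.5, -4.5) and r² = 162/4 = 40.5.
Check P_1: distance² to centre = 26.5 ≤ 40.5, so it lies inside.
All remaining points lie in this disk, and no smaller disk contains both endpoints, so this is the minimum enclosing circle.
r = √(40.5) ≈ 6.36.

6.36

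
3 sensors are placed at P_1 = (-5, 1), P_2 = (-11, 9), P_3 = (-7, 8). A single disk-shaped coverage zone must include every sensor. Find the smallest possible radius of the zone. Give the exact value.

Side lengths²: P_1P_2² = 100, P_1P_3² = 53, P_2P_3² = 17.
Since P_1P_2² = 100 ≥ 53 + 17 = 70, the angle opposite P_1P_2 is not acute, so the smallest enclosing circle has P_1P_2 as diameter.
Centre = midpoint of P_1P_2 = (-8, 5), r² = 100/4 = 25.
r = √25 = 5.

5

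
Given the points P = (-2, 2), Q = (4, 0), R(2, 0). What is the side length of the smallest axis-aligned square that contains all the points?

The bounding box has width 6 and height 2.
An axis-aligned square enclosing the set must have side ≥ max(width, height).
So the minimum side is max(6, 2) = 6.

6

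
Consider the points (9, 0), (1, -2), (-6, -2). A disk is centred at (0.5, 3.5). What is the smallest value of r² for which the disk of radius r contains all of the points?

84.5

The required radius is the distance from (0.5, 3.5) to the farthest point.
Squared distances: 84.5, 30.5, 72.5.
Maximum is 84.5, attained at (9, 0).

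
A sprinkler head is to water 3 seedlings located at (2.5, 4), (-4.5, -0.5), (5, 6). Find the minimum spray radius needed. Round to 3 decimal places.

5.755

Call the three points A, B, C in the order given.
Side lengths²: AB² = 69.25, AC² = 10.25, BC² = 132.5.
Since BC² = 132.5 ≥ 69.25 + 10.25 = 79.5, the angle opposite BC is not acute, so the smallest enclosing circle has BC as diameter.
Centre = midpoint of BC = (0.25, 2.75), r² = 132.5/4 = 33.125.
r = √(33.125) ≈ 5.755.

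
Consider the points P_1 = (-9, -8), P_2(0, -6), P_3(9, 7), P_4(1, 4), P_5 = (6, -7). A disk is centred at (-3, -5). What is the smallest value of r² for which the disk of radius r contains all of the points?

The required radius is the distance from (-3, -5) to the farthest point.
Squared distances: 45, 10, 288, 97, 85.
Maximum is 288, attained at P_3.

288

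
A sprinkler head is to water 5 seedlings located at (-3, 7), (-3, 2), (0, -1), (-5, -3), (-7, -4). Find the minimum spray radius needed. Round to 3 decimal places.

5.852

A smallest enclosing disk is always determined by at most three of the input points on its boundary.
The farthest pair is (-3, 7)–(-7, -4) with squared distance 137. The circle on this segment as diameter has centre (-5, 1.5) and r² = 137/4 = 34.25.
Check (-3, 2): distance² to centre = 4.25 ≤ 34.25, so it lies inside.
All remaining points lie in this disk, and no smaller disk contains both endpoints, so this is the minimum enclosing circle.
r = √(34.25) ≈ 5.852.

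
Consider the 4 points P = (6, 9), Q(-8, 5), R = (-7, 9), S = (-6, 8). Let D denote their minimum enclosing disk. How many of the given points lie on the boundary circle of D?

The farthest pair is P–Q with squared distance 212. The circle on this segment as diameter has centre (-1, 7) and r² = 212/4 = 53.
Check R: distance² to centre = 40 ≤ 53, so it lies inside.
All remaining points lie in this disk, and no smaller disk contains both endpoints, so this is the minimum enclosing circle.
The points at distance exactly r from the centre are P, Q — 2 points.

2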